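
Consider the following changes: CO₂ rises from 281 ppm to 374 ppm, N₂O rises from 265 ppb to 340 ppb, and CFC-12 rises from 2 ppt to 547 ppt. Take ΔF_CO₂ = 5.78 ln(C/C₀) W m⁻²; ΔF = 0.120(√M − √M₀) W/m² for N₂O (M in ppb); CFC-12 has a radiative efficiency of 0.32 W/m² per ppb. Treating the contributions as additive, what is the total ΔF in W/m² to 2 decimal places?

CO₂: 5.78 × ln(374/281) = 5.78 × ln(1.33096) = 5.78 × 0.28590 = 1.6525 W/m².
N₂O: 0.120 × (√340 − √265) = 0.120 × (18.4391 − 16.2788) = 0.120 × 2.1603 = 0.2592 W/m².
CFC-12: Δ = 547 − 2 = 545 ppt = 0.545 ppb; ΔF = 0.32 × 0.545 = 0.1744 W/m².
Total ΔF = 1.6525 + 0.2592 + 0.1744 = 2.0861 W/m².

ΔF = 2.09 W/m²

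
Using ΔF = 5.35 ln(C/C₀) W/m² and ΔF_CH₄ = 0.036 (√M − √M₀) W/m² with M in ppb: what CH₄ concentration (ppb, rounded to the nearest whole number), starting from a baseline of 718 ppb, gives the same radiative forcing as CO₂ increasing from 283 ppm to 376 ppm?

CO₂ forcing: 5.35 × ln(376/283) = 5.35 × 0.284142 = 1.52016 W/m².
Set 0.036(√M − √718) = 1.52016: √M = 1.52016/0.036 + √718 = 42.2267 + 26.7955 = 69.0222.
M = (69.0222)² = 4764.06 ppb.

M ≈ 4764 ppb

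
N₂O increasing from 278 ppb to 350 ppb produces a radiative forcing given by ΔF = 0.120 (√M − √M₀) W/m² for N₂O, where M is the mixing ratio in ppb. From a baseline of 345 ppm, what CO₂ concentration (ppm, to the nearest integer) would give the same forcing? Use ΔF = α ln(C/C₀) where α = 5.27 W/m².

N₂O forcing: 0.120 × (√350 − √278) = 0.120 × (18.7083 − 16.6733) = 0.120 × 2.0350 = 0.24420 W/m².
Set 5.27 ln(C/345) = 0.24420: ln(C/345) = 0.24420/5.27 = 0.04634, so C = 345 × e^0.04634 = 345 × 1.04743 = 361.36 ppm.

C ≈ 361 ppm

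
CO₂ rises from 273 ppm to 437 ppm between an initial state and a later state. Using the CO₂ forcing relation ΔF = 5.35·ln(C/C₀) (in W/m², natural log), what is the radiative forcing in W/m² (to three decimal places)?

CO₂: 5.35 × ln(437/273) = 5.35 × ln(1.60073) = 5.35 × 0.47046 = 2.5170 W/m².

ΔF = 2.517 W/m²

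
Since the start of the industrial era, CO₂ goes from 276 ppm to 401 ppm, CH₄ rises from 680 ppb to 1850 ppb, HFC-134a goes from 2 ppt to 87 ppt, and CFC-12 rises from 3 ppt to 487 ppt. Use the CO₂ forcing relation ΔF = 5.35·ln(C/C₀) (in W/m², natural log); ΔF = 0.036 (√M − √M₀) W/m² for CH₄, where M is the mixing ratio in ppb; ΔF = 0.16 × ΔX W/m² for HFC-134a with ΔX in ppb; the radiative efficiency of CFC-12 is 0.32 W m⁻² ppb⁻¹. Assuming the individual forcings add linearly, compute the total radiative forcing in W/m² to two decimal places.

CO₂: 5.35 × ln(401/276) = 5.35 × ln(1.45290) = 5.35 × 0.37356 = 1.9985 W/m².
CH₄: 0.036 × (√1850 − √680) = 0.036 × (43.0116 − 26.0768) = 0.036 × 16.9348 = 0.6097 W/m².
HFC-134a: Δ = 87 − 2 = 85 ppt = 0.085 ppb; ΔF = 0.16 × 0.085 = 0.0136 W/m².
CFC-12: Δ = 487 − 3 = 484 ppt = 0.484 ppb; ΔF = 0.32 × 0.484 = 0.1549 W/m².
Total ΔF = 1.9985 + 0.6097 + 0.0136 + 0.1549 = 2.7767 W/m².

ΔF = 2.78 W/m²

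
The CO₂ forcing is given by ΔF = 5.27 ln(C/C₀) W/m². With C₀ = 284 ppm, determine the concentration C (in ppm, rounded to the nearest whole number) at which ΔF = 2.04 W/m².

C ≈ 418 ppm

Set 5.27 ln(C/284) = 2.04, so ln(C/284) = 2.04/5.27 = 0.38710.
Then C/284 = e^0.38710 = 1.47270, giving C = 284 × 1.47270 = 418.25 ppm.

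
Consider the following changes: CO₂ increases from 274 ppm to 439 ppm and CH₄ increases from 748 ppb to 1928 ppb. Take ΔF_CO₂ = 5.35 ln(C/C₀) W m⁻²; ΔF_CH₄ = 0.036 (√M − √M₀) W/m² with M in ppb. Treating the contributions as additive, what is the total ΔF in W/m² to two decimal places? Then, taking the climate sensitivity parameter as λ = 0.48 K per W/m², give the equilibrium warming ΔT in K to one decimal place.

CO₂: 5.35 × ln(439/274) = 5.35 × ln(1.60219) = 5.35 × 0.47137 = 2.5218 W/m².
CH₄: 0.036 × (√1928 − √748) = 0.036 × (43.9090 − 27.3496) = 0.036 × 16.5594 = 0.5961 W/m².
Total ΔF = 2.5218 + 0.5961 = 3.1179 W/m².
ΔT = λ ΔF = 0.48 × 3.12 = 1.4976 K.

ΔF = 3.12 W/m²; ΔT = 1.5 K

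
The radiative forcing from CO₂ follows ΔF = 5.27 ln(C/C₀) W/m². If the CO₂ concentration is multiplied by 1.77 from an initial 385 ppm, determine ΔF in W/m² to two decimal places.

Because the forcing depends only on the ratio C/C₀, the initial concentration does not enter.
ΔF = 5.27 × ln(1.77) = 5.27 × 0.57098 = 3.0091 W/m².

ΔF = 3.01 W/m²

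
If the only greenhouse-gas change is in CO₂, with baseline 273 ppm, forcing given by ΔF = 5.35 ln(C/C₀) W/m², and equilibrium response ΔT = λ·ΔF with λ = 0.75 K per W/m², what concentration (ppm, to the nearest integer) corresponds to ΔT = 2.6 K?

Required forcing: ΔF = ΔT/λ = 2.6/0.75 = 3.4667 W/m².
Then ln(C/273) = ΔF/5.35 = 3.4667/5.35 = 0.64798.
So C = 273 × e^0.64798 = 273 × 1.91168 = 521.89 ppm.

C ≈ 522 ppm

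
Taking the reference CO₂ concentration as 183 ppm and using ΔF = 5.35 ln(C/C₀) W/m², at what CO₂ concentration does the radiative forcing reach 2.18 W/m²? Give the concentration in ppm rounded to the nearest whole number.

C ≈ 275 ppm

Set 5.35 ln(C/183) = 2.18, so ln(C/183) = 2.18/5.35 = 0.40748.
Then C/183 = e^0.40748 = 1.50303, giving C = 183 × 1.50303 = 275.05 ppm.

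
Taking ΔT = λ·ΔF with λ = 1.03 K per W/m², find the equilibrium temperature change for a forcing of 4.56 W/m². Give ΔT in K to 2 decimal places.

ΔT = 4.70 K

ΔT = λ ΔF = 1.03 × 4.56 = 4.6968 K.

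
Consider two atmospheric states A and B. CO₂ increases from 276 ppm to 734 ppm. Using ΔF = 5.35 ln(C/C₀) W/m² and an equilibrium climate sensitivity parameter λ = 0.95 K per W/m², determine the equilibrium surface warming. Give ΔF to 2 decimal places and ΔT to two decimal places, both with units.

ΔF = 5.23 W/m²; ΔT = 4.97 K

CO₂: 5.35 × ln(734/276) = 5.35 × ln(2.65942) = 5.35 × 0.97811 = 5.2329 W/m².
ΔT = λ ΔF = 0.95 × 5.23 = 4.9685 K.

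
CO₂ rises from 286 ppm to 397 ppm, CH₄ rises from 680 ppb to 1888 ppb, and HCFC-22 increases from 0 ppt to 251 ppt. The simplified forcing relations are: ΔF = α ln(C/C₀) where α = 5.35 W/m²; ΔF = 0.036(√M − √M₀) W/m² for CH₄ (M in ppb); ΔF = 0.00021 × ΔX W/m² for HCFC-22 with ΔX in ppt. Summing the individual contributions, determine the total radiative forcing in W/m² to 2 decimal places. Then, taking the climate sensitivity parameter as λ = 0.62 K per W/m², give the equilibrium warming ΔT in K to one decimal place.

ΔF = 2.43 W/m²; ΔT = 1.5 K

CO₂: 5.35 × ln(397/286) = 5.35 × ln(1.38811) = 5.35 × 0.32794 = 1.7545 W/m².
CH₄: 0.036 × (√1888 − √680) = 0.036 × (43.4511 − 26.0768) = 0.036 × 17.3743 = 0.6255 W/m².
HCFC-22: ΔF = 0.00021 × (251 − 0) = 0.00021 × 251 = 0.0527 W/m².
Total ΔF = 1.7545 + 0.6255 + 0.0527 = 2.4327 W/m².
ΔT = λ ΔF = 0.62 × 2.43 = 1.5066 K.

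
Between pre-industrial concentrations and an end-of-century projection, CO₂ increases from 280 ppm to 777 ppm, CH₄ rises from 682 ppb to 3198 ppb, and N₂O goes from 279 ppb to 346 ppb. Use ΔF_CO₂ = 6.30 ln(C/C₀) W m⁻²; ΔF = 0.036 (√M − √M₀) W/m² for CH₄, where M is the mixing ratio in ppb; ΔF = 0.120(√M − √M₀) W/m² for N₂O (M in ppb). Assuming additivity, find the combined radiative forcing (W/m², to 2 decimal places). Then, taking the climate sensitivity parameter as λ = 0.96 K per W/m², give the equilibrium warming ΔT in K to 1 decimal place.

CO₂: 6.30 × ln(777/280) = 6.30 × ln(2.77500) = 6.30 × 1.02065 = 6.4301 W/m².
CH₄: 0.036 × (√3198 − √682) = 0.036 × (56.5509 − 26.1151) = 0.036 × 30.4358 = 1.0957 W/m².
N₂O: 0.120 × (√346 − √279) = 0.120 × (18.6011 − 16.7033) = 0.120 × 1.8978 = 0.2277 W/m².
Total ΔF = 6.4301 + 1.0957 + 0.2277 = 7.7535 W/m².
ΔT = λ ΔF = 0.96 × 7.75 = 7.4400 K.

ΔF = 7.75 W/m²; ΔT = 7.4 K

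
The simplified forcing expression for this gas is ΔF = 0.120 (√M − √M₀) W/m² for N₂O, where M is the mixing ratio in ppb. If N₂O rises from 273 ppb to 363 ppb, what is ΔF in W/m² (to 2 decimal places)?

N₂O: 0.120 × (√363 − √273) = 0.120 × (19.0526 − 16.5227) = 0.120 × 2.5299 = 0.3036 W/m².

ΔF = 0.30 W/m²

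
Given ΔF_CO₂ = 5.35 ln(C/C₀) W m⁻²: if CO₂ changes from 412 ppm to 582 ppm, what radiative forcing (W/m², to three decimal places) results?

CO₂ absorption bands are partially saturated, so forcing scales with the logarithm of the concentration ratio.
CO₂: 5.35 × ln(582/412) = 5.35 × ln(1.41262) = 5.35 × 0.34545 = 1.8482 W/m².

ΔF = 1.848 W/m²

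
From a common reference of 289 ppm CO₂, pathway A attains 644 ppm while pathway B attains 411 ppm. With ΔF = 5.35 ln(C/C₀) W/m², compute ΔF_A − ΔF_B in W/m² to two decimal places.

ΔF_A = 5.35 ln(644/289) = 5.35 × 0.80127 = 4.2868 W/m².
ΔF_B = 5.35 ln(411/289) = 5.35 × 0.35217 = 1.8841 W/m².
Difference: 4.2868 − 1.8841 = 2.4027 W/m².

ΔF_A − ΔF_B = 2.40 W/m²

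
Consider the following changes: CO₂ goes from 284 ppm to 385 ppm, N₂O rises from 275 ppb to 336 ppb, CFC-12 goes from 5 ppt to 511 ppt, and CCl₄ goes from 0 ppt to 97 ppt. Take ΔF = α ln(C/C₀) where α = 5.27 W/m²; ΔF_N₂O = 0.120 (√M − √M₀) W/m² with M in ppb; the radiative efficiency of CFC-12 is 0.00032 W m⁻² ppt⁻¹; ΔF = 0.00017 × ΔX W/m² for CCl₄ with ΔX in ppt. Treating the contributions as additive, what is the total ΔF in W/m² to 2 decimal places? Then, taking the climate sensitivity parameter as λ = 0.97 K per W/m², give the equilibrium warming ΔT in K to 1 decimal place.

CO₂: 5.27 × ln(385/284) = 5.27 × ln(1.35563) = 5.27 × 0.30427 = 1.6035 W/m².
N₂O: 0.120 × (√336 − √275) = 0.120 × (18.3303 − 16.5831) = 0.120 × 1.7472 = 0.2097 W/m².
CFC-12: ΔF = 0.00032 × (511 − 5) = 0.00032 × 506 = 0.1619 W/m².
CCl₄: ΔF = 0.00017 × (97 − 0) = 0.00017 × 97 = 0.0165 W/m².
Total ΔF = 1.6035 + 0.2097 + 0.1619 + 0.0165 = 1.9916 W/m².
ΔT = λ ΔF = 0.97 × 1.99 = 1.9303 K.

ΔF = 1.99 W/m²; ΔT = 1.9 K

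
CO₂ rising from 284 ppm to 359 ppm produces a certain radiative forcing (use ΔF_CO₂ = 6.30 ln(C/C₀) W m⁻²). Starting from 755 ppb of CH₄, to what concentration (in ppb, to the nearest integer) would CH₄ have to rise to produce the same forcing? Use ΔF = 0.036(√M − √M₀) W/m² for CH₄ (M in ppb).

CO₂ forcing: 6.30 × ln(359/284) = 6.30 × 0.234348 = 1.47639 W/m².
Set 0.036(√M − √755) = 1.47639: √M = 1.47639/0.036 + √755 = 41.0108 + 27.4773 = 68.4881.
M = (68.4881)² = 4690.62 ppb.

M ≈ 4691 ppb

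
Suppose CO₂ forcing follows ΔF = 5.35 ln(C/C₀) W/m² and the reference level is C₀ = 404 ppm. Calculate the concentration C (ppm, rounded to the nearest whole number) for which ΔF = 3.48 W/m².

Set 5.35 ln(C/404) = 3.48, so ln(C/404) = 3.48/5.35 = 0.65047.
Then C/404 = e^0.65047 = 1.91644, giving C = 404 × 1.91644 = 774.24 ppm.

C ≈ 774 ppm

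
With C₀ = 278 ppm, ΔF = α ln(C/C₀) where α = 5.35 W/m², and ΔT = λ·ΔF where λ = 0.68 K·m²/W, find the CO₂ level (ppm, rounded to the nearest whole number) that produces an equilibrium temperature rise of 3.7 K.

Required forcing: ΔF = ΔT/λ = 3.7/0.68 = 5.4412 W/m².
Then ln(C/278) = ΔF/5.35 = 5.4412/5.35 = 1.01705.
So C = 278 × e^1.01705 = 278 × 2.76503 = 768.68 ppm.

C ≈ 769 ppm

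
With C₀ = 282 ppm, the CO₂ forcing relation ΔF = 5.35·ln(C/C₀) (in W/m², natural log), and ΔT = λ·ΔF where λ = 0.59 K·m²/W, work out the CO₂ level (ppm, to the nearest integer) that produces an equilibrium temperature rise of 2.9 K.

Required forcing: ΔF = ΔT/λ = 2.9/0.59 = 4.9153 W/m².
Then ln(C/282) = ΔF/5.35 = 4.9153/5.35 = 0.91875.
So C = 282 × e^0.91875 = 282 × 2.50616 = 706.74 ppm.

C ≈ 707 ppm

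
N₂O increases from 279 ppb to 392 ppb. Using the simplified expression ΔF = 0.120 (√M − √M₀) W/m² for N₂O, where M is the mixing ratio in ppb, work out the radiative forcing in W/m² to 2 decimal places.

ΔF = 0.37 W/m²

N₂O: 0.120 × (√392 − √279) = 0.120 × (19.7990 − 16.7033) = 0.120 × 3.0957 = 0.3715 W/m².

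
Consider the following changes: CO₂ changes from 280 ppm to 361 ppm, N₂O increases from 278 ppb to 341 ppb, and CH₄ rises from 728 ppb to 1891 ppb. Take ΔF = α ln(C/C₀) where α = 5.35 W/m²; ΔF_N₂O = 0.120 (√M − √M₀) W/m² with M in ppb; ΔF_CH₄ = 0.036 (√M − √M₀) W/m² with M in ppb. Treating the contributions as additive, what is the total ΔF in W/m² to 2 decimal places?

CO₂: 5.35 × ln(361/280) = 5.35 × ln(1.28929) = 5.35 × 0.25409 = 1.3594 W/m².
N₂O: 0.120 × (√341 − √278) = 0.120 × (18.4662 − 16.6733) = 0.120 × 1.7929 = 0.2151 W/m².
CH₄: 0.036 × (√1891 − √728) = 0.036 × (43.4856 − 26.9815) = 0.036 × 16.5041 = 0.5941 W/m².
Total ΔF = 1.3594 + 0.2151 + 0.5941 = 2.1686 W/m².

ΔF = 2.17 W/m²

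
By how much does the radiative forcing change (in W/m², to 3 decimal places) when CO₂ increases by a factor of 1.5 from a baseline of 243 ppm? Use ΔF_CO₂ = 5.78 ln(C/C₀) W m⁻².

Because the forcing depends only on the ratio C/C₀, the initial concentration does not enter.
ΔF = 5.78 × ln(1.5) = 5.78 × 0.40547 = 2.3436 W/m².

ΔF = 2.344 W/m²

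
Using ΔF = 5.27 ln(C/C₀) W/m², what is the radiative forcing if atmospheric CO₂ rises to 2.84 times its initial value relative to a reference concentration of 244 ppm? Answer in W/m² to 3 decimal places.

ΔF = 5.501 W/m²

ΔF = 5.27 × ln(2.84) = 5.27 × 1.04380 = 5.5008 W/m².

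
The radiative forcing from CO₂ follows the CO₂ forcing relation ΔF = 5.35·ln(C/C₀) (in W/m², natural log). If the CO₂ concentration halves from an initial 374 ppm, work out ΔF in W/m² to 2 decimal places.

ΔF = 5.35 × ln(0.5) = 5.35 × -0.69315 = -3.7084 W/m².

ΔF = -3.71 W/m²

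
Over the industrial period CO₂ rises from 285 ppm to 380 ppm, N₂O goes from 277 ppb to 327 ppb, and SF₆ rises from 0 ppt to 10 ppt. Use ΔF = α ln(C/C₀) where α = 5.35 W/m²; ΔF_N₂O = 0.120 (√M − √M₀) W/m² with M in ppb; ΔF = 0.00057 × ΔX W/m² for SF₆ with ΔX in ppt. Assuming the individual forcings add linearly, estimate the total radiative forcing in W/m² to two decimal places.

ΔF = 1.72 W/m²

CO₂: 5.35 × ln(380/285) = 5.35 × ln(1.33333) = 5.35 × 0.28768 = 1.5391 W/m².
N₂O: 0.120 × (√327 − √277) = 0.120 × (18.0831 − 16.6433) = 0.120 × 1.4398 = 0.1728 W/m².
SF₆: ΔF = 0.00057 × (10 − 0) = 0.00057 × 10 = 0.0057 W/m².
Total ΔF = 1.5391 + 0.1728 + 0.0057 = 1.7176 W/m².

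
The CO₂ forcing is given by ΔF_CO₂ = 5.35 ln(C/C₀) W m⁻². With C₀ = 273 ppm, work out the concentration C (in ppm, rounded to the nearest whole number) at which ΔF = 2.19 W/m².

C ≈ 411 ppm

Set 5.35 ln(C/273) = 2.19, so ln(C/273) = 2.19/5.35 = 0.40935.
Then C/273 = e^0.40935 = 1.50584, giving C = 273 × 1.50584 = 411.09 ppm.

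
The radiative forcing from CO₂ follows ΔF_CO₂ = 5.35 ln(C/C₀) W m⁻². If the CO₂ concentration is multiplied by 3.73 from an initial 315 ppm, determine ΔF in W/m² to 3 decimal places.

Because the forcing depends only on the ratio C/C₀, the initial concentration does not enter.
ΔF = 5.35 × ln(3.73) = 5.35 × 1.31641 = 7.0428 W/m².

ΔF = 7.043 W/m²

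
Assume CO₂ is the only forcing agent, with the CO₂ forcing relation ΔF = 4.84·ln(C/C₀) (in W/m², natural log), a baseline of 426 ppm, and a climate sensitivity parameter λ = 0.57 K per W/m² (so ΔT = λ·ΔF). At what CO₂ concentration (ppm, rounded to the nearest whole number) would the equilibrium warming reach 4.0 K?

C ≈ 1816 ppm

Required forcing: ΔF = ΔT/λ = 4.0/0.57 = 7.0175 W/m².
Then ln(C/426) = ΔF/4.84 = 7.0175/4.84 = 1.44990.
So C = 426 × e^1.44990 = 426 × 4.26269 = 1815.91 ppm.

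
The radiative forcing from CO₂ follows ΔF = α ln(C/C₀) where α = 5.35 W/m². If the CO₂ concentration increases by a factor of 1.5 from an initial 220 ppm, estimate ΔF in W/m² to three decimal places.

ΔF = 2.169 W/m²

Because the forcing depends only on the ratio C/C₀, the initial concentration does not enter.
ΔF = 5.35 × ln(1.5) = 5.35 × 0.40547 = 2.1693 W/m².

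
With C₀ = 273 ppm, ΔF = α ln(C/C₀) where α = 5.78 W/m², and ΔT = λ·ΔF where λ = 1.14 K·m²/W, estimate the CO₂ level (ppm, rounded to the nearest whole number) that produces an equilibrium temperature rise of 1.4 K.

C ≈ 338 ppm

Required forcing: ΔF = ΔT/λ = 1.4/1.14 = 1.2281 W/m².
Then ln(C/273) = ΔF/5.78 = 1.2281/5.78 = 0.21247.
So C = 273 × e^0.21247 = 273 × 1.23673 = 337.63 ppm.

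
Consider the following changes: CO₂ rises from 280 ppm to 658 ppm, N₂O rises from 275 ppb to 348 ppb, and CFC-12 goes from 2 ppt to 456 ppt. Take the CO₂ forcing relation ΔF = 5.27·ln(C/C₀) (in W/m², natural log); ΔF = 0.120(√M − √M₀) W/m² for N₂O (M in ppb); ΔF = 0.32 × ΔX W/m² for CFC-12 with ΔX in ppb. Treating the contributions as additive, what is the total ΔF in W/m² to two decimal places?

CO₂: 5.27 × ln(658/280) = 5.27 × ln(2.35000) = 5.27 × 0.85442 = 4.5028 W/m².
N₂O: 0.120 × (√348 − √275) = 0.120 × (18.6548 − 16.5831) = 0.120 × 2.0717 = 0.2486 W/m².
CFC-12: Δ = 456 − 2 = 454 ppt = 0.454 ppb; ΔF = 0.32 × 0.454 = 0.1453 W/m².
Total ΔF = 4.5028 + 0.2486 + 0.1453 = 4.8967 W/m².

ΔF = 4.90 W/m²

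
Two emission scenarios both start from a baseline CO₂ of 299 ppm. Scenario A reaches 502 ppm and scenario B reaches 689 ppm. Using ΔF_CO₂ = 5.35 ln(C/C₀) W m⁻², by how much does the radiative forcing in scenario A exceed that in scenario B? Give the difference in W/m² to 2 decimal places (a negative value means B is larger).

ΔF_A = 5.35 ln(502/299) = 5.35 × 0.51816 = 2.7722 W/m².
ΔF_B = 5.35 ln(689/299) = 5.35 × 0.83480 = 4.4662 W/m².
Difference: 2.7722 − 4.4662 = -1.6940 W/m².

ΔF_A − ΔF_B = -1.69 W/m²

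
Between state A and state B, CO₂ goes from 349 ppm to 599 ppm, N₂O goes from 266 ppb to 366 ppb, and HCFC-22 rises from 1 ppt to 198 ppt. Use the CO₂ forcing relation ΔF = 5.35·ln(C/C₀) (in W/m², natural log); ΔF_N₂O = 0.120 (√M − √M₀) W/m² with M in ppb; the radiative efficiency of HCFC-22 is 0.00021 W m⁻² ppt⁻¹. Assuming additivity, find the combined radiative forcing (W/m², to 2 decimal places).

ΔF = 3.27 W/m²

CO₂: 5.35 × ln(599/349) = 5.35 × ln(1.71633) = 5.35 × 0.54019 = 2.8900 W/m².
N₂O: 0.120 × (√366 − √266) = 0.120 × (19.1311 − 16.3095) = 0.120 × 2.8216 = 0.3386 W/m².
HCFC-22: ΔF = 0.00021 × (198 − 1) = 0.00021 × 197 = 0.0414 W/m².
Total ΔF = 2.8900 + 0.3386 + 0.0414 = 3.2700 W/m².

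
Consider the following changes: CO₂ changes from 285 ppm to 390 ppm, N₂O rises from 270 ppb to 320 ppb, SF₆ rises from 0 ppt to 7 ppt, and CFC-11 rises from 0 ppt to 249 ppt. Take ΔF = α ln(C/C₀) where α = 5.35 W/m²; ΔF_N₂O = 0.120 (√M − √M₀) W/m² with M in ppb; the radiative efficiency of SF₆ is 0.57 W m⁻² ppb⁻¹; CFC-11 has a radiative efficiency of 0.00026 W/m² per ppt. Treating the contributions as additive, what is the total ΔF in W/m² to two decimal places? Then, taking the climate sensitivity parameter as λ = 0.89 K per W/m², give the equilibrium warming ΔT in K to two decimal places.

ΔF = 1.92 W/m²; ΔT = 1.71 K

CO₂: 5.35 × ln(390/285) = 5.35 × ln(1.36842) = 5.35 × 0.31366 = 1.6781 W/m².
N₂O: 0.120 × (√320 − √270) = 0.120 × (17.8885 − 16.4317) = 0.120 × 1.4568 = 0.1748 W/m².
SF₆: Δ = 7 − 0 = 7 ppt = 0.007 ppb; ΔF = 0.57 × 0.007 = 0.0040 W/m².
CFC-11: ΔF = 0.00026 × (249 − 0) = 0.00026 × 249 = 0.0647 W/m².
Total ΔF = 1.6781 + 0.1748 + 0.0040 + 0.0647 = 1.9216 W/m².
ΔT = λ ΔF = 0.89 × 1.92 = 1.7088 K.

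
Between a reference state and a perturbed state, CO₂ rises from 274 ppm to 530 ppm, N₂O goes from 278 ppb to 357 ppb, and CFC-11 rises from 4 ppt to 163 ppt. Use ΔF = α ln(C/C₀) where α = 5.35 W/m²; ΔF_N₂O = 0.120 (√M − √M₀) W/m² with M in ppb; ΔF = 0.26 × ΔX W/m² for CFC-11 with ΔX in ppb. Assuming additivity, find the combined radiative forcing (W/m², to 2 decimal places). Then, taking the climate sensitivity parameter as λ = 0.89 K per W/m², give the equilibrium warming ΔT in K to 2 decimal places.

ΔF = 3.84 W/m²; ΔT = 3.42 K

CO₂: 5.35 × ln(530/274) = 5.35 × ln(1.93431) = 5.35 × 0.65975 = 3.5297 W/m².
N₂O: 0.120 × (√357 − √278) = 0.120 × (18.8944 − 16.6733) = 0.120 × 2.2211 = 0.2665 W/m².
CFC-11: Δ = 163 − 4 = 159 ppt = 0.159 ppb; ΔF = 0.26 × 0.159 = 0.0413 W/m².
Total ΔF = 3.5297 + 0.2665 + 0.0413 = 3.8375 W/m².
ΔT = λ ΔF = 0.89 × 3.84 = 3.4176 K.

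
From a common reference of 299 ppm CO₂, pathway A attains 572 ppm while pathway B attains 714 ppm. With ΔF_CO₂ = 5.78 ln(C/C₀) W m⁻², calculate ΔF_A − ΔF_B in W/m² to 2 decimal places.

ΔF_A − ΔF_B = -1.28 W/m²

ΔF_A = 5.78 ln(572/299) = 5.78 × 0.64870 = 3.7495 W/m².
ΔF_B = 5.78 ln(714/299) = 5.78 × 0.87044 = 5.0311 W/m².
Difference: 3.7495 − 5.0311 = -1.2816 W/m².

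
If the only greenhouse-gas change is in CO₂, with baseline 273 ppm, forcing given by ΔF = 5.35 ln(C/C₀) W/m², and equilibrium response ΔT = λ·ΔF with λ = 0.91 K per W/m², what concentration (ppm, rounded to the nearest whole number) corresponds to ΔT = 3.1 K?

Required forcing: ΔF = ΔT/λ = 3.1/0.91 = 3.4066 W/m².
Then ln(C/273) = ΔF/5.35 = 3.4066/5.35 = 0.63675.
So C = 273 × e^0.63675 = 273 × 1.89033 = 516.06 ppm.

C ≈ 516 ppm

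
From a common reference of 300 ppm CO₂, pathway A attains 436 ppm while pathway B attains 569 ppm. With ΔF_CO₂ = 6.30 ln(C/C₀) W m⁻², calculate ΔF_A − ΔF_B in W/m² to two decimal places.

ΔF_A = 6.30 ln(436/300) = 6.30 × 0.37386 = 2.3553 W/m².
ΔF_B = 6.30 ln(569/300) = 6.30 × 0.64010 = 4.0326 W/m².
Difference: 2.3553 − 4.0326 = -1.6773 W/m².

ΔF_A − ΔF_B = -1.68 W/m²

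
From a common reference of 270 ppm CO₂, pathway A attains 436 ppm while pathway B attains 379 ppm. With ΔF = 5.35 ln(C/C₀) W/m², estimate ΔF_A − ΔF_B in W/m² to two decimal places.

ΔF_A − ΔF_B = 0.75 W/m²

ΔF_A = 5.35 ln(436/270) = 5.35 × 0.47922 = 2.5638 W/m².
ΔF_B = 5.35 ln(379/270) = 5.35 × 0.33911 = 1.8142 W/m².
Difference: 2.5638 − 1.8142 = 0.7496 W/m².
(Equivalently, ΔF_A − ΔF_B = 5.35 ln(436/379) = 5.35 × 0.14011 = 0.7496 W/m².)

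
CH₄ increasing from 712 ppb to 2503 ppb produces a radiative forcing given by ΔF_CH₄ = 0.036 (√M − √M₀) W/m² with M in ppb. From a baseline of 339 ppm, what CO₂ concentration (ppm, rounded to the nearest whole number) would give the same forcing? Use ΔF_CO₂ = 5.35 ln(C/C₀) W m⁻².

C ≈ 397 ppm

CH₄ forcing: 0.036 × (√2503 − √712) = 0.036 × (50.0300 − 26.6833) = 0.036 × 23.3467 = 0.84048 W/m².
Set 5.35 ln(C/339) = 0.84048: ln(C/339) = 0.84048/5.35 = 0.15710, so C = 339 × e^0.15710 = 339 × 1.17011 = 396.67 ppm.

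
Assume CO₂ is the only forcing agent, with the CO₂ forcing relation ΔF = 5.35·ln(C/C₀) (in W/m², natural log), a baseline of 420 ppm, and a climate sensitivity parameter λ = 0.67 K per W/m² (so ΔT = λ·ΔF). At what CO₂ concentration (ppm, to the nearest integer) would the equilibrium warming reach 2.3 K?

Required forcing: ΔF = ΔT/λ = 2.3/0.67 = 3.4328 W/m².
Then ln(C/420) = ΔF/5.35 = 3.4328/5.35 = 0.64164.
So C = 420 × e^0.64164 = 420 × 1.89959 = 797.83 ppm.

C ≈ 798 ppm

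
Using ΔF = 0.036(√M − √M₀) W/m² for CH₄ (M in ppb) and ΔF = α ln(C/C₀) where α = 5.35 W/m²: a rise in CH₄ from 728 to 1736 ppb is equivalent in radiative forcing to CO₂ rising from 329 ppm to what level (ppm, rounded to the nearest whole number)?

CH₄ forcing: 0.036 × (√1736 − √728) = 0.036 × (41.6653 − 26.9815) = 0.036 × 14.6838 = 0.52862 W/m².
Set 5.35 ln(C/329) = 0.52862: ln(C/329) = 0.52862/5.35 = 0.09881, so C = 329 × e^0.09881 = 329 × 1.10386 = 363.17 ppm.

C ≈ 363 ppm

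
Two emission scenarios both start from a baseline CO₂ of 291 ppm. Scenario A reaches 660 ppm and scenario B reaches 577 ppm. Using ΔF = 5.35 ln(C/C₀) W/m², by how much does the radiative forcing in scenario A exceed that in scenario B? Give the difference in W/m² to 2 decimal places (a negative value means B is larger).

ΔF_A − ΔF_B = 0.72 W/m²

ΔF_A = 5.35 ln(660/291) = 5.35 × 0.81892 = 4.3812 W/m².
ΔF_B = 5.35 ln(577/291) = 5.35 × 0.68452 = 3.6622 W/m².
Difference: 4.3812 − 3.6622 = 0.7190 W/m².
(Equivalently, ΔF_A − ΔF_B = 5.35 ln(660/577) = 5.35 × 0.13440 = 0.7190 W/m².)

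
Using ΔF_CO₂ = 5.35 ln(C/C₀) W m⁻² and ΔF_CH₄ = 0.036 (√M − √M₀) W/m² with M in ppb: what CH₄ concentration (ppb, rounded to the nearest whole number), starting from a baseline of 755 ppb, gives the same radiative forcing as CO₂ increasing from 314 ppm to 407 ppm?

M ≈ 4360 ppb

CO₂ forcing: 5.35 × ln(407/314) = 5.35 × 0.259420 = 1.38790 W/m².
Set 0.036(√M − √755) = 1.38790: √M = 1.38790/0.036 + √755 = 38.5528 + 27.4773 = 66.0301.
M = (66.0301)² = 4359.97 ppb.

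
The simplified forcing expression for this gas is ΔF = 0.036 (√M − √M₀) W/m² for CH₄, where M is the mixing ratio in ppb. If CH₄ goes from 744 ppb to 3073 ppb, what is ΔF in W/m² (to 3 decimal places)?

CH₄: 0.036 × (√3073 − √744) = 0.036 × (55.4346 − 27.2764) = 0.036 × 28.1582 = 1.0137 W/m².

ΔF = 1.014 W/m²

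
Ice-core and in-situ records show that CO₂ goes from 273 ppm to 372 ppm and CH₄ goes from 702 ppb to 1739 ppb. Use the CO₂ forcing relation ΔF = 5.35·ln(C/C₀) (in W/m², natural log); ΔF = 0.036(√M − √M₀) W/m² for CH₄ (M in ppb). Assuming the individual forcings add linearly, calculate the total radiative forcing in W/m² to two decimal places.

CO₂: 5.35 × ln(372/273) = 5.35 × ln(1.36264) = 5.35 × 0.30942 = 1.6554 W/m².
CH₄: 0.036 × (√1739 − √702) = 0.036 × (41.7013 − 26.4953) = 0.036 × 15.2060 = 0.5474 W/m².
Total ΔF = 1.6554 + 0.5474 = 2.2028 W/m².

ΔF = 2.20 W/m²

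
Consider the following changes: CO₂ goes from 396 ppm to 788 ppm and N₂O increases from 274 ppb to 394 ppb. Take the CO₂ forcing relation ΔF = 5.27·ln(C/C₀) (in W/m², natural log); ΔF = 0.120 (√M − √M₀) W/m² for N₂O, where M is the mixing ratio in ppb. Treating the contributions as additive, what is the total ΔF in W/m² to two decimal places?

CO₂: 5.27 × ln(788/396) = 5.27 × ln(1.98990) = 5.27 × 0.68808 = 3.6262 W/m².
N₂O: 0.120 × (√394 − √274) = 0.120 × (19.8494 − 16.5529) = 0.120 × 3.2965 = 0.3956 W/m².
Total ΔF = 3.6262 + 0.3956 = 4.0218 W/m².

ΔF = 4.02 W/m²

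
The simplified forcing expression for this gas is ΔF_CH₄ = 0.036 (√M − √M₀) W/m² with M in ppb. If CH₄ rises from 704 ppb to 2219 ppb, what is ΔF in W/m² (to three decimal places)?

CH₄: 0.036 × (√2219 − √704) = 0.036 × (47.1063 − 26.5330) = 0.036 × 20.5733 = 0.7406 W/m².

ΔF = 0.741 W/m²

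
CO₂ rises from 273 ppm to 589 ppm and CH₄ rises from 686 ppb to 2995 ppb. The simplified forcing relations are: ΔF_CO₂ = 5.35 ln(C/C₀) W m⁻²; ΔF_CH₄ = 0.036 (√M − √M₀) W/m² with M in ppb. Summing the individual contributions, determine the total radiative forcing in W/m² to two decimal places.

CO₂: 5.35 × ln(589/273) = 5.35 × ln(2.15751) = 5.35 × 0.76895 = 4.1139 W/m².
CH₄: 0.036 × (√2995 − √686) = 0.036 × (54.7266 − 26.1916) = 0.036 × 28.5350 = 1.0273 W/m².
Total ΔF = 4.1139 + 1.0273 = 5.1412 W/m².

ΔF = 5.14 W/m²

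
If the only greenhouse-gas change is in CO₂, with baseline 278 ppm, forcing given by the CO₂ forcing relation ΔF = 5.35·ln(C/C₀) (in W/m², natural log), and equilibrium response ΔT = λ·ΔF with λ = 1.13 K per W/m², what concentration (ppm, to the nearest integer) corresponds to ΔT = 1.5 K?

C ≈ 356 ppm

Required forcing: ΔF = ΔT/λ = 1.5/1.13 = 1.3274 W/m².
Then ln(C/278) = ΔF/5.35 = 1.3274/5.35 = 0.24811.
So C = 278 × e^0.24811 = 278 × 1.28160 = 356.28 ppm.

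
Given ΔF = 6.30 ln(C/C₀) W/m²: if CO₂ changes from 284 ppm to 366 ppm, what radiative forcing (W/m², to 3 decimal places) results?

ΔF = 1.598 W/m²

CO₂ absorption bands are partially saturated, so forcing scales with the logarithm of the concentration ratio.
CO₂: 6.30 × ln(366/284) = 6.30 × ln(1.28873) = 6.30 × 0.25366 = 1.5981 W/m².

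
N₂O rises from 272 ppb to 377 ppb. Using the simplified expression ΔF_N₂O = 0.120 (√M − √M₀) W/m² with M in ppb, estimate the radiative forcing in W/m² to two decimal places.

N₂O: 0.120 × (√377 − √272) = 0.120 × (19.4165 − 16.4924) = 0.120 × 2.9241 = 0.3509 W/m².

ΔF = 0.35 W/m²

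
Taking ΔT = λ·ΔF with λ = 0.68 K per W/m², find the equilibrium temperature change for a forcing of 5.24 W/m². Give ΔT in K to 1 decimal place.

ΔT = 3.6 K

ΔT = λ ΔF = 0.68 × 5.24 = 3.5632 K.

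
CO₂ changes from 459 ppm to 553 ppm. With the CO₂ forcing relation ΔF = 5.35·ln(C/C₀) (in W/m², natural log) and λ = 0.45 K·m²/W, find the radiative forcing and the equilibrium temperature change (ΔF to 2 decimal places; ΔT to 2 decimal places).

ΔF = 1.00 W/m²; ΔT = 0.45 K

CO₂: 5.35 × ln(553/459) = 5.35 × ln(1.20479) = 5.35 × 0.18631 = 0.9968 W/m².
ΔT = λ ΔF = 0.45 × 1.00 = 0.4500 K.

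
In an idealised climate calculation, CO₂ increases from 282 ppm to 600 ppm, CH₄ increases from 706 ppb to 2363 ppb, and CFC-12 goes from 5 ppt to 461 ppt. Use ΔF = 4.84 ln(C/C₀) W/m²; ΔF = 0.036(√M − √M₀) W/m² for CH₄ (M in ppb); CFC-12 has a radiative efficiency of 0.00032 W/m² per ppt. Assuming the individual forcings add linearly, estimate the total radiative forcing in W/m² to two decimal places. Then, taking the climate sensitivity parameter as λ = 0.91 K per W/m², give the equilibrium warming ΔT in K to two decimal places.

ΔF = 4.59 W/m²; ΔT = 4.18 K

CO₂: 4.84 × ln(600/282) = 4.84 × ln(2.12766) = 4.84 × 0.75502 = 3.6543 W/m².
CH₄: 0.036 × (√2363 − √706) = 0.036 × (48.6107 − 26.5707) = 0.036 × 22.0400 = 0.7934 W/m².
CFC-12: ΔF = 0.00032 × (461 − 5) = 0.00032 × 456 = 0.1459 W/m².
Total ΔF = 3.6543 + 0.7934 + 0.1459 = 4.5936 W/m².
ΔT = λ ΔF = 0.91 × 4.59 = 4.1769 K.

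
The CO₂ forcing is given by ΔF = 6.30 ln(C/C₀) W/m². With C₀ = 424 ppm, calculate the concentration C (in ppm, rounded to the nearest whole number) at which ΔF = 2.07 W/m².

C ≈ 589 ppm

Set 6.30 ln(C/424) = 2.07, so ln(C/424) = 2.07/6.30 = 0.32857.
Then C/424 = e^0.32857 = 1.38898, giving C = 424 × 1.38898 = 588.93 ppm.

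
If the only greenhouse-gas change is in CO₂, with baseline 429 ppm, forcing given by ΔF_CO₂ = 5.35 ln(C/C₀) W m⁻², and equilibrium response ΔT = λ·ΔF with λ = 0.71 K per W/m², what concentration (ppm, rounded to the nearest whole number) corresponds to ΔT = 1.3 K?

C ≈ 604 ppm

Required forcing: ΔF = ΔT/λ = 1.3/0.71 = 1.8310 W/m².
Then ln(C/429) = ΔF/5.35 = 1.8310/5.35 = 0.34224.
So C = 429 × e^0.34224 = 429 × 1.40810 = 604.07 ppm.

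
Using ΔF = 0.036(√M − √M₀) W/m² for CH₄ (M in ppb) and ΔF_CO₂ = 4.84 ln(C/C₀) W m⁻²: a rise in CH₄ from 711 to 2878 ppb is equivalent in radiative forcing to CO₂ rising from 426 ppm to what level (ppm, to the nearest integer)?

C ≈ 521 ppm

CH₄ forcing: 0.036 × (√2878 − √711) = 0.036 × (53.6470 − 26.6646) = 0.036 × 26.9824 = 0.97137 W/m².
Set 4.84 ln(C/426) = 0.97137: ln(C/426) = 0.97137/4.84 = 0.20070, so C = 426 × e^0.20070 = 426 × 1.22226 = 520.68 ppm.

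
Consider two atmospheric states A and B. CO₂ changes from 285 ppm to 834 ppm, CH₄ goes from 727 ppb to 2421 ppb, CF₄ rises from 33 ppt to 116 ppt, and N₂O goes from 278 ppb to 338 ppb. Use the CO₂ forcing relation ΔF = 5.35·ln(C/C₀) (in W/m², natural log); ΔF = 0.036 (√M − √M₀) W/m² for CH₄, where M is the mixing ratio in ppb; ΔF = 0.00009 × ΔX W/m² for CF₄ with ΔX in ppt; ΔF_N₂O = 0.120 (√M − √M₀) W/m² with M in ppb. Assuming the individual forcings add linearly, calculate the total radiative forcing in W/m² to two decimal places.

CO₂: 5.35 × ln(834/285) = 5.35 × ln(2.92632) = 5.35 × 1.07375 = 5.7446 W/m².
CH₄: 0.036 × (√2421 − √727) = 0.036 × (49.2037 − 26.9629) = 0.036 × 22.2408 = 0.8007 W/m².
CF₄: ΔF = 0.00009 × (116 − 33) = 0.00009 × 83 = 0.0075 W/m².
N₂O: 0.120 × (√338 − √278) = 0.120 × (18.3848 − 16.6733) = 0.120 × 1.7115 = 0.2054 W/m².
Total ΔF = 5.7446 + 0.8007 + 0.0075 + 0.2054 = 6.7582 W/m².

ΔF = 6.76 W/m²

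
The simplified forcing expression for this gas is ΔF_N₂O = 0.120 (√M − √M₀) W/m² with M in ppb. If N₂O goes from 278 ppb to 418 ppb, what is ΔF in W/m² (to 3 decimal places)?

N₂O: 0.120 × (√418 − √278) = 0.120 × (20.4450 − 16.6733) = 0.120 × 3.7717 = 0.4526 W/m².

ΔF = 0.453 W/m²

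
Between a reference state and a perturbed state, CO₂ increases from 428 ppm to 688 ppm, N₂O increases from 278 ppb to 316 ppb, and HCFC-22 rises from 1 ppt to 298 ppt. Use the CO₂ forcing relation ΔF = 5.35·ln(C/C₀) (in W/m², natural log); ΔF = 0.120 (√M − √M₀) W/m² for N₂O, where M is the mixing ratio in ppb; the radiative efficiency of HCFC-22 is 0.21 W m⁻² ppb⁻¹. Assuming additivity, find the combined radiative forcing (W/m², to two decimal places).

CO₂: 5.35 × ln(688/428) = 5.35 × ln(1.60748) = 5.35 × 0.47467 = 2.5395 W/m².
N₂O: 0.120 × (√316 − √278) = 0.120 × (17.7764 − 16.6733) = 0.120 × 1.1031 = 0.1324 W/m².
HCFC-22: Δ = 298 − 1 = 297 ppt = 0.297 ppb; ΔF = 0.21 × 0.297 = 0.0624 W/m².
Total ΔF = 2.5395 + 0.1324 + 0.0624 = 2.7343 W/m².

ΔF = 2.73 W/m²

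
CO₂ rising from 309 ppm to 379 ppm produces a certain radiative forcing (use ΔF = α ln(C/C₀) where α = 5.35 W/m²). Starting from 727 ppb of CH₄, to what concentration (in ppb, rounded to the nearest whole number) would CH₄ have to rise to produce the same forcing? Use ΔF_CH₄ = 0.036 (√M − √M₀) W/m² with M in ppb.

M ≈ 3284 ppb

CO₂ forcing: 5.35 × ln(379/309) = 5.35 × 0.204195 = 1.09244 W/m².
Set 0.036(√M − √727) = 1.09244: √M = 1.09244/0.036 + √727 = 30.3456 + 26.9629 = 57.3085.
M = (57.3085)² = 3284.26 ppb.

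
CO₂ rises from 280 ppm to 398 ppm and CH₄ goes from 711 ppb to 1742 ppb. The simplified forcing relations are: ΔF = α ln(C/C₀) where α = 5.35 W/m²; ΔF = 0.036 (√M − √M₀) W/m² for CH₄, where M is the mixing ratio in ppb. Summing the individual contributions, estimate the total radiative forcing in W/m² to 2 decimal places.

ΔF = 2.42 W/m²

CO₂: 5.35 × ln(398/280) = 5.35 × ln(1.42143) = 5.35 × 0.35166 = 1.8814 W/m².
CH₄: 0.036 × (√1742 − √711) = 0.036 × (41.7373 − 26.6646) = 0.036 × 15.0727 = 0.5426 W/m².
Total ΔF = 1.8814 + 0.5426 = 2.4240 W/m².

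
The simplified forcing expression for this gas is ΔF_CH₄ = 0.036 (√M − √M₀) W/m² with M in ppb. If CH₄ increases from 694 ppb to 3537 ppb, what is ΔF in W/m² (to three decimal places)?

ΔF = 1.193 W/m²

CH₄: 0.036 × (√3537 − √694) = 0.036 × (59.4727 − 26.3439) = 0.036 × 33.1288 = 1.1926 W/m².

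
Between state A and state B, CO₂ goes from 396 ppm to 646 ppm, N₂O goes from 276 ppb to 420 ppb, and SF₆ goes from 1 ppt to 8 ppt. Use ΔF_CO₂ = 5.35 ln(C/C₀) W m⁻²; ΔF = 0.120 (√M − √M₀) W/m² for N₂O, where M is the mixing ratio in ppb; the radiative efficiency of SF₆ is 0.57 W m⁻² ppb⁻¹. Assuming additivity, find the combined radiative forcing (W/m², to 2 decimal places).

ΔF = 3.09 W/m²

CO₂: 5.35 × ln(646/396) = 5.35 × ln(1.63131) = 5.35 × 0.48938 = 2.6182 W/m².
N₂O: 0.120 × (√420 − √276) = 0.120 × (20.4939 − 16.6132) = 0.120 × 3.8807 = 0.4657 W/m².
SF₆: Δ = 8 − 1 = 7 ppt = 0.007 ppb; ΔF = 0.57 × 0.007 = 0.0040 W/m².
Total ΔF = 2.6182 + 0.4657 + 0.0040 = 3.0879 W/m².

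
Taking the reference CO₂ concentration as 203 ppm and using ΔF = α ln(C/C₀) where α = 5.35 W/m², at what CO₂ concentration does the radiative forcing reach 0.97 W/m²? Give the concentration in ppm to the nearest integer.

C ≈ 243 ppm

Set 5.35 ln(C/203) = 0.97, so ln(C/203) = 0.97/5.35 = 0.18131.
Then C/203 = e^0.18131 = 1.19879, giving C = 203 × 1.19879 = 243.35 ppm.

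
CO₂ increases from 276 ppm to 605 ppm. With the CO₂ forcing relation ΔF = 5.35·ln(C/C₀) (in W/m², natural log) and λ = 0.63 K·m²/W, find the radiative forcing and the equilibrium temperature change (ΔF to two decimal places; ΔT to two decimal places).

CO₂: 5.35 × ln(605/276) = 5.35 × ln(2.19203) = 5.35 × 0.78483 = 4.1988 W/m².
ΔT = λ ΔF = 0.63 × 4.20 = 2.6460 K.

ΔF = 4.20 W/m²; ΔT = 2.65 K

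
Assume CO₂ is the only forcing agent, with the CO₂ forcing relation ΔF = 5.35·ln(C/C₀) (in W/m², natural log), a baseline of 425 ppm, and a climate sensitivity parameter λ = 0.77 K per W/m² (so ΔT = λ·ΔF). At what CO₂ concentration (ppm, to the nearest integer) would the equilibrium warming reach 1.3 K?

Required forcing: ΔF = ΔT/λ = 1.3/0.77 = 1.6883 W/m².
Then ln(C/425) = ΔF/5.35 = 1.6883/5.35 = 0.31557.
So C = 425 × e^0.31557 = 425 × 1.37104 = 582.69 ppm.

C ≈ 583 ppm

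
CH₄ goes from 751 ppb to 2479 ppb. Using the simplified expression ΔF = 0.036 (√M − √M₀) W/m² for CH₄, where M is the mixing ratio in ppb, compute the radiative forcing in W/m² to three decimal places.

CH₄: 0.036 × (√2479 − √751) = 0.036 × (49.7896 − 27.4044) = 0.036 × 22.3852 = 0.8059 W/m².

ΔF = 0.806 W/m²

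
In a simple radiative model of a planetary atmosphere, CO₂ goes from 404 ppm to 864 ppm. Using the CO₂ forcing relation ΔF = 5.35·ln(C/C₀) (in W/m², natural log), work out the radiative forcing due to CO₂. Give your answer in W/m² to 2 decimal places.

CO₂ absorption bands are partially saturated, so forcing scales with the logarithm of the concentration ratio.
CO₂: 5.35 × ln(864/404) = 5.35 × ln(2.13861) = 5.35 × 0.76016 = 4.0669 W/m².

ΔF = 4.07 W/m²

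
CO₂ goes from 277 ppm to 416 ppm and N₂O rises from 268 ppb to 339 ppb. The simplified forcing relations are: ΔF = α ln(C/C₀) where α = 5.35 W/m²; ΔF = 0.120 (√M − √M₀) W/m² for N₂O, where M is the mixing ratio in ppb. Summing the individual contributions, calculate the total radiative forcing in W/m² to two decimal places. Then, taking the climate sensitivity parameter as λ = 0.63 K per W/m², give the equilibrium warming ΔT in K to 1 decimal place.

ΔF = 2.42 W/m²; ΔT = 1.5 K

CO₂: 5.35 × ln(416/277) = 5.35 × ln(1.50181) = 5.35 × 0.40667 = 2.1757 W/m².
N₂O: 0.120 × (√339 − √268) = 0.120 × (18.4120 − 16.3707) = 0.120 × 2.0413 = 0.2450 W/m².
Total ΔF = 2.1757 + 0.2450 = 2.4207 W/m².
ΔT = λ ΔF = 0.63 × 2.42 = 1.5246 K.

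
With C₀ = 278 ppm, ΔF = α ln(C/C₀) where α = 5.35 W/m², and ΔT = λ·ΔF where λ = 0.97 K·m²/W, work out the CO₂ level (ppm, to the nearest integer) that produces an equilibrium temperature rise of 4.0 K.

C ≈ 601 ppm

Required forcing: ΔF = ΔT/λ = 4.0/0.97 = 4.1237 W/m².
Then ln(C/278) = ΔF/5.35 = 4.1237/5.35 = 0.77079.
So C = 278 × e^0.77079 = 278 × 2.16147 = 600.89 ppm.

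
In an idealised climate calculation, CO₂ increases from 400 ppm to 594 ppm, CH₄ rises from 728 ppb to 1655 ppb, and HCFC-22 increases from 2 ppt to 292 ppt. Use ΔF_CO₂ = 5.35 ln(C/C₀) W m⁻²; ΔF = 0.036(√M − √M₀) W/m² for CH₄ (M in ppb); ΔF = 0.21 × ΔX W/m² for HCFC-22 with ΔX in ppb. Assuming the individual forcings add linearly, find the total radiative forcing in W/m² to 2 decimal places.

ΔF = 2.67 W/m²

CO₂: 5.35 × ln(594/400) = 5.35 × ln(1.48500) = 5.35 × 0.39541 = 2.1154 W/m².
CH₄: 0.036 × (√1655 − √728) = 0.036 × (40.6817 − 26.9815) = 0.036 × 13.7002 = 0.4932 W/m².
HCFC-22: Δ = 292 − 2 = 290 ppt = 0.290 ppb; ΔF = 0.21 × 0.290 = 0.0609 W/m².
Total ΔF = 2.1154 + 0.4932 + 0.0609 = 2.6695 W/m².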